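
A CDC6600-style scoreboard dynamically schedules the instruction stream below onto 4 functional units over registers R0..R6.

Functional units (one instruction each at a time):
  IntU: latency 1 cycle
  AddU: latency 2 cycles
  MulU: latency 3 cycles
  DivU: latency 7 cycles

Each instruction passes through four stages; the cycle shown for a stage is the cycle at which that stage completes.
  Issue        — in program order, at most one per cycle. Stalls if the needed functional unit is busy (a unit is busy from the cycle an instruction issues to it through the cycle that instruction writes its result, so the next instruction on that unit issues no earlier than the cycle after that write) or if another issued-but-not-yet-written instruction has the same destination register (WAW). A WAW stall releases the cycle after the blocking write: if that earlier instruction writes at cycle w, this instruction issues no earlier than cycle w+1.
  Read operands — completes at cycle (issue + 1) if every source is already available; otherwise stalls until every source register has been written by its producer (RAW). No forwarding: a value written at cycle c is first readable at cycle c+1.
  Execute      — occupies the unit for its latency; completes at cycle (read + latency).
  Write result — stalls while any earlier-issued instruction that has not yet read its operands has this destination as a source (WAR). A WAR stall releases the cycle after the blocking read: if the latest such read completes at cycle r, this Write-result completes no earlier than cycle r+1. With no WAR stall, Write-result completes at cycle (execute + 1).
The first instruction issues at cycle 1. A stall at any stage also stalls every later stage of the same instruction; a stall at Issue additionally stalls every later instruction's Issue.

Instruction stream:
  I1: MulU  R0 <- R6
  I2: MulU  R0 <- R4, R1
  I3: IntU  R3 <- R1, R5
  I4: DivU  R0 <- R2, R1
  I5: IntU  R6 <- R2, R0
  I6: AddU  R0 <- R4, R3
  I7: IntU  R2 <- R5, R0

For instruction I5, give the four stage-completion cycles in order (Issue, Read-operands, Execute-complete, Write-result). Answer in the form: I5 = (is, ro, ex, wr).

[1] I1 dispatched to MulU
[2] I1 operands ready
[5] I1 complete
[6] R0←I1
[7] I2 dispatched to MulU
[8] I2 operands ready | I3 dispatched to IntU
[9] I3 operands ready
[10] I3 complete
[11] I2 complete | R3←I3
[12] R0←I2
[13] I4 dispatched to DivU
[14] I4 operands ready | I5 dispatched to IntU
[21] I4 complete
[22] R0←I4
[23] I5 operands ready | I6 dispatched to AddU
[24] I5 complete | I6 operands ready
[25] R6←I5
[26] I6 complete | I7 dispatched to IntU
[27] R0←I6
[28] I7 operands ready
[29] I7 complete
[30] R2←I7

I5 = (14, 23, 24, 25)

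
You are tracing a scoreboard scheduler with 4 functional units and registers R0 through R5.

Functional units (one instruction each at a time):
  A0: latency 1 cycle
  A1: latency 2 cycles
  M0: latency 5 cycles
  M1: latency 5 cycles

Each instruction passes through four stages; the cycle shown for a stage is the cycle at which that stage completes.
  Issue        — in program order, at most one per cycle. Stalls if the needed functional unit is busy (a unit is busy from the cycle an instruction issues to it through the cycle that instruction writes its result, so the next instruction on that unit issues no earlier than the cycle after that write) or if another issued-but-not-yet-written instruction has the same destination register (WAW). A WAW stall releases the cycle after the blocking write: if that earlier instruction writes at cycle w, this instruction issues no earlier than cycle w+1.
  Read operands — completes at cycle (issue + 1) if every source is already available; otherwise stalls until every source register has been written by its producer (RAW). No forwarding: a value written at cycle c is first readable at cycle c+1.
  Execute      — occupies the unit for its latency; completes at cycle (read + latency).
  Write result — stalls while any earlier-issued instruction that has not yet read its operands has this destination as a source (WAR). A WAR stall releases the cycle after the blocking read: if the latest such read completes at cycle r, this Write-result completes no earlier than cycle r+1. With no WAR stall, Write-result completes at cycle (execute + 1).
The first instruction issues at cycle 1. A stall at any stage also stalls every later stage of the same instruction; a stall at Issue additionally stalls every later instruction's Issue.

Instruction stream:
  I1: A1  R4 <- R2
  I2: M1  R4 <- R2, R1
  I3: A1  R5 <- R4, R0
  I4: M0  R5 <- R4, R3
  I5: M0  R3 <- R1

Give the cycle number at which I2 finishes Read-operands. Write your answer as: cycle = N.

c1: I1→A1
c2: I1 RO
c4: I1 EX
c5: I1 WR R4
c6: I2→M1
c7: I2 RO, I3→A1
c12: I2 EX
c13: I2 WR R4
c14: I3 RO
c16: I3 EX
c17: I3 WR R5
c18: I4→M0
c19: I4 RO
c24: I4 EX
c25: I4 WR R5
c26: I5→M0
c27: I5 RO
c32: I5 EX
c33: I5 WR R3

cycle = 7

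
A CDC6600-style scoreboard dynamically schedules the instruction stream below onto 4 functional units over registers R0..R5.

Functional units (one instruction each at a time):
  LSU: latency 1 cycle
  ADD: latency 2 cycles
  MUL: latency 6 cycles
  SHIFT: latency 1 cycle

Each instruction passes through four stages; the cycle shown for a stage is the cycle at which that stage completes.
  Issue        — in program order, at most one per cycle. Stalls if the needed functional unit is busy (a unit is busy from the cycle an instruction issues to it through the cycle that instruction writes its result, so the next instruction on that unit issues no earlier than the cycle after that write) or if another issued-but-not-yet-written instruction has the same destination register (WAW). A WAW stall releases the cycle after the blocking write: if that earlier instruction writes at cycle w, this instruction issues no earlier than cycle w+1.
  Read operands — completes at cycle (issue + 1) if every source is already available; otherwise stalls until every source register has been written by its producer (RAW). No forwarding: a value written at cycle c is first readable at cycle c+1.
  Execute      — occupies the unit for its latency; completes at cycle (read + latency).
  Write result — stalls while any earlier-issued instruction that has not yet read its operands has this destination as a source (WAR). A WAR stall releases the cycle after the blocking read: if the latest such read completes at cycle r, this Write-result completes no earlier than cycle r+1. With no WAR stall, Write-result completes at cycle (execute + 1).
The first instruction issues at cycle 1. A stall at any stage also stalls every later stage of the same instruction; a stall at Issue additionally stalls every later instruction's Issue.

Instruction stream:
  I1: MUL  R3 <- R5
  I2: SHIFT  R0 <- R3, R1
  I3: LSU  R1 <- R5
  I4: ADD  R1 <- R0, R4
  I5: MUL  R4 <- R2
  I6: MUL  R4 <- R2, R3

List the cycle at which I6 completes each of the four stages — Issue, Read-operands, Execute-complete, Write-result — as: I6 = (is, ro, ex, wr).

I6 = (22, 23, 29, 30)

1) issue 1, read 2, done 8, write 9
2) issue 2, read 10, done 11, write 12  <RAW R3: wait I1 write@9>
3) issue 3, read 4, done 5, write 11  <WAR R1: wait I2 read@10>
4) issue 12, read 13, done 15, write 16  <WAW R1: wait I3 write@11>
5) issue 13, read 14, done 20, write 21
6) issue 22, read 23, done 29, write 30  <struct: MUL busy until I5 writes@21>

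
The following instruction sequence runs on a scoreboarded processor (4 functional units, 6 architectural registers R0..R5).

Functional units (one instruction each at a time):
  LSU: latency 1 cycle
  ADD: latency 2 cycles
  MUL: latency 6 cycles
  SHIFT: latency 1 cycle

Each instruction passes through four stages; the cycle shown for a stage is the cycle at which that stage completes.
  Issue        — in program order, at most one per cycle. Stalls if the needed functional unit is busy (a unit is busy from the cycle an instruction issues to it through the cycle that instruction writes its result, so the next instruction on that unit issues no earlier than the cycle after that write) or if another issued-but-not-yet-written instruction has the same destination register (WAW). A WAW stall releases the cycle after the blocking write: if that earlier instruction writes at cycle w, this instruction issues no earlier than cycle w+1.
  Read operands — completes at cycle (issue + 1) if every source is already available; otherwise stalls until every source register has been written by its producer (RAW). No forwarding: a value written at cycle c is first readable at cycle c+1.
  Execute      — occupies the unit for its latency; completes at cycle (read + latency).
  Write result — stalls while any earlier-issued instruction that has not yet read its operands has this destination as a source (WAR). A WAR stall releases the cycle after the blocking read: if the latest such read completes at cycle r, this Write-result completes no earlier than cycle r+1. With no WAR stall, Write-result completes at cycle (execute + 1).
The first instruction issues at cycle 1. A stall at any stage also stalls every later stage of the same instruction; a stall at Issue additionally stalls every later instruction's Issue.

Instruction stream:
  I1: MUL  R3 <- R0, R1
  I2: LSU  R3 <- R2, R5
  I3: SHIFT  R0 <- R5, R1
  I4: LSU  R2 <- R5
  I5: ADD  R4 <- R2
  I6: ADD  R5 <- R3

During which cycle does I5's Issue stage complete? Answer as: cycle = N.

cycle = 15

I1  is:1  ro:2  ex:8  wr:9
I2  is:10  ro:11  ex:12  wr:13  — WAW R3: wait I1 write@9
I3  is:11  ro:12  ex:13  wr:14
I4  is:14  ro:15  ex:16  wr:17  — struct: LSU busy until I2 writes@13
I5  is:15  ro:18  ex:20  wr:21  — RAW R2: wait I4 write@17
I6  is:22  ro:23  ex:25  wr:26  — struct: ADD busy until I5 writes@21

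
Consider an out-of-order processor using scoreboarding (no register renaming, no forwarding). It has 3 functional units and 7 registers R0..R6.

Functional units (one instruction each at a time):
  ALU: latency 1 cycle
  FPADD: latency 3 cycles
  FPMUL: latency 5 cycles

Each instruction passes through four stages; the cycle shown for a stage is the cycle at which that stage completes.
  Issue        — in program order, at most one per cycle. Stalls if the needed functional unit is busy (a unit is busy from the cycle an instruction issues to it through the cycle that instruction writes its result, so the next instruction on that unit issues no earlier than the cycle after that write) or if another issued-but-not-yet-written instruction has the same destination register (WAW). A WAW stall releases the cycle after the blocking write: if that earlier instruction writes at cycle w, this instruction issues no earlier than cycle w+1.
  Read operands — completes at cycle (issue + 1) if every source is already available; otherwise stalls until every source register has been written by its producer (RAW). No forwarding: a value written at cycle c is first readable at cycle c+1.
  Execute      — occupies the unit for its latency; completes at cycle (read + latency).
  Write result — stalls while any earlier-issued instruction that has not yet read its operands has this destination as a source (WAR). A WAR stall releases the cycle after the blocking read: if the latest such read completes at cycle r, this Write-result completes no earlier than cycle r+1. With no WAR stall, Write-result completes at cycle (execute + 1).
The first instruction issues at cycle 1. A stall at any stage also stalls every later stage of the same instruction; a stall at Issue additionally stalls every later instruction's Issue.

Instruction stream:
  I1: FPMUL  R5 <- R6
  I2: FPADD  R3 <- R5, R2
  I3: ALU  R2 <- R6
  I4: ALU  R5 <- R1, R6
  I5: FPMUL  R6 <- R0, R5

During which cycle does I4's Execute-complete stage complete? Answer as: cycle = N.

t=1  issue I1 (FPMUL)
t=2  I1 read-ops | issue I2 (FPADD)
t=3  issue I3 (ALU)
t=4  I3 read-ops
t=5  I3 finished on ALU
t=7  I1 finished on FPMUL
t=8  I1→R5
t=9  I2 read-ops
t=10  I3→R2
t=11  issue I4 (ALU)
t=12  I2 finished on FPADD | I4 read-ops | issue I5 (FPMUL)
t=13  I2→R3 | I4 finished on ALU
t=14  I4→R5
t=15  I5 read-ops
t=20  I5 finished on FPMUL
t=21  I5→R6

cycle = 13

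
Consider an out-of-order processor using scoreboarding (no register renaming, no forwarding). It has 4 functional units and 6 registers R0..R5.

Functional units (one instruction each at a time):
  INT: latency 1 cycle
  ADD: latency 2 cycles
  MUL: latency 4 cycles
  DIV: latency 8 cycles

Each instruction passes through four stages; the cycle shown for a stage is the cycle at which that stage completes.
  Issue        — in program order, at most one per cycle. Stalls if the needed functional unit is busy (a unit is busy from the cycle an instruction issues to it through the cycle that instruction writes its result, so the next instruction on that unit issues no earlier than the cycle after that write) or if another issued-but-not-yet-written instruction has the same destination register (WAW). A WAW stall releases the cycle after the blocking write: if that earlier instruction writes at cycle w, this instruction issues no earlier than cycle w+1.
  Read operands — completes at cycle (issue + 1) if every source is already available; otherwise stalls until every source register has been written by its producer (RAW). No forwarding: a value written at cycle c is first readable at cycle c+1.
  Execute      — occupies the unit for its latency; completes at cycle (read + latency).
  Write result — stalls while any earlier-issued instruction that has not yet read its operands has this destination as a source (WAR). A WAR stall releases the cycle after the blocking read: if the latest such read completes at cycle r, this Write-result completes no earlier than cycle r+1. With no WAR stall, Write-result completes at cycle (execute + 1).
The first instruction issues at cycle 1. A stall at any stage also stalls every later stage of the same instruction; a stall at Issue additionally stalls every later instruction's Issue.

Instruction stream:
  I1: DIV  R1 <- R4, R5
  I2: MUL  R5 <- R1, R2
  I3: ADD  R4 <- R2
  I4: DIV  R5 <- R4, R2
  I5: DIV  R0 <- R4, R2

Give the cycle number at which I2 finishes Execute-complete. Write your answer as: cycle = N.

[1] issue I1 (DIV)
[2] I1 read-ops · issue I2 (MUL)
[3] issue I3 (ADD)
[4] I3 read-ops
[6] I3 finished on ADD
[7] I3→R4
[10] I1 finished on DIV
[11] I1→R1
[12] I2 read-ops
[16] I2 finished on MUL
[17] I2→R5
[18] issue I4 (DIV)
[19] I4 read-ops
[27] I4 finished on DIV
[28] I4→R5
[29] issue I5 (DIV)
[30] I5 read-ops
[38] I5 finished on DIV
[39] I5→R0

cycle = 16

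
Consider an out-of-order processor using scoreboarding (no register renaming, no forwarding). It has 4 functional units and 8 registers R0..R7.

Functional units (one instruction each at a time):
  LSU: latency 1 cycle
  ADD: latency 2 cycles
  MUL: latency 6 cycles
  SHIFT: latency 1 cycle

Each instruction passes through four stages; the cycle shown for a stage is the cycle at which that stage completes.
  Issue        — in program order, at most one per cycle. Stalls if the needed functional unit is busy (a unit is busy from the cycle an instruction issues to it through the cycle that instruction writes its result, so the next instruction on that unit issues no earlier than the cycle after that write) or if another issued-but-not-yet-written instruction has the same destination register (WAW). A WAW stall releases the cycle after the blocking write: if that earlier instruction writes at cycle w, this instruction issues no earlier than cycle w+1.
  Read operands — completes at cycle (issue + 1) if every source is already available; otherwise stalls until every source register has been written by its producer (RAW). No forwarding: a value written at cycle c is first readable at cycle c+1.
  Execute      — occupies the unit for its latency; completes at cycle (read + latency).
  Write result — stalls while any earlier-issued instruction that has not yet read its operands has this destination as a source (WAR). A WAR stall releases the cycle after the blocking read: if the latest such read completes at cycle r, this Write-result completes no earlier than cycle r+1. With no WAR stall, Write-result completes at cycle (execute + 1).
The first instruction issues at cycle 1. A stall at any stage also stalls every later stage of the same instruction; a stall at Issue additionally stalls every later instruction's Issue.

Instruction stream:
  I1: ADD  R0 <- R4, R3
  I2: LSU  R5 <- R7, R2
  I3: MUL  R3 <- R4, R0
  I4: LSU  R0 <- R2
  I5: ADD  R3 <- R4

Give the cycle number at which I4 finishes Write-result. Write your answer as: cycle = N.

cycle = 9

[I1] 1/2/4/5
[I2] 2/3/4/5
[I3] 3/6/12/13  (RAW R0: wait I1 write@5)
[I4] 6/7/8/9  (struct: LSU busy until I2 writes@5)
[I5] 14/15/17/18  (WAW R3: wait I3 write@13)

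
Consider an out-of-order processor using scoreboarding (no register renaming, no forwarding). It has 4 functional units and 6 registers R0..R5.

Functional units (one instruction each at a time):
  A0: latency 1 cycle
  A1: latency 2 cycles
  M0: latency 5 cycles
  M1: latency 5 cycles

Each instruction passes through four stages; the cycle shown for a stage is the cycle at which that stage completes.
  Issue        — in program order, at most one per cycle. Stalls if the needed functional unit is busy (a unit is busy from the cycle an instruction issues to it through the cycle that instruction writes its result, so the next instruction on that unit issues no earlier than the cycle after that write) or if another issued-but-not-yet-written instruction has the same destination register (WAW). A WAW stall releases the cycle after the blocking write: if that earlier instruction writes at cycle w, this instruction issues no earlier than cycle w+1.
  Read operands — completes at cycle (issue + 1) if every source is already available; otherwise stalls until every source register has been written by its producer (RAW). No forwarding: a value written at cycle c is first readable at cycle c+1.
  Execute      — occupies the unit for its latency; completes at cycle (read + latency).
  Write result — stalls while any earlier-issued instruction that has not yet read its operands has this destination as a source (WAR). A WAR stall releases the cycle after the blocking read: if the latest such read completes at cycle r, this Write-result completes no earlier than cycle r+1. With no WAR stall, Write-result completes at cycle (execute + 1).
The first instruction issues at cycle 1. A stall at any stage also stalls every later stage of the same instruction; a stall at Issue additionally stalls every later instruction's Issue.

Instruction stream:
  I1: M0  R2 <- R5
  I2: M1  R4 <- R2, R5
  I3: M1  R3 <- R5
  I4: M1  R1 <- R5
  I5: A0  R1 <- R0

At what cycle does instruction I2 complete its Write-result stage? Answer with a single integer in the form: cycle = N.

I1  is:1  ro:2  ex:7  wr:8
I2  is:2  ro:9  ex:14  wr:15  — RAW R2: wait I1 write@8
I3  is:16  ro:17  ex:22  wr:23  — struct: M1 busy until I2 writes@15
I4  is:24  ro:25  ex:30  wr:31  — struct: M1 busy until I3 writes@23
I5  is:32  ro:33  ex:34  wr:35  — WAW R1: wait I4 write@31

cycle = 15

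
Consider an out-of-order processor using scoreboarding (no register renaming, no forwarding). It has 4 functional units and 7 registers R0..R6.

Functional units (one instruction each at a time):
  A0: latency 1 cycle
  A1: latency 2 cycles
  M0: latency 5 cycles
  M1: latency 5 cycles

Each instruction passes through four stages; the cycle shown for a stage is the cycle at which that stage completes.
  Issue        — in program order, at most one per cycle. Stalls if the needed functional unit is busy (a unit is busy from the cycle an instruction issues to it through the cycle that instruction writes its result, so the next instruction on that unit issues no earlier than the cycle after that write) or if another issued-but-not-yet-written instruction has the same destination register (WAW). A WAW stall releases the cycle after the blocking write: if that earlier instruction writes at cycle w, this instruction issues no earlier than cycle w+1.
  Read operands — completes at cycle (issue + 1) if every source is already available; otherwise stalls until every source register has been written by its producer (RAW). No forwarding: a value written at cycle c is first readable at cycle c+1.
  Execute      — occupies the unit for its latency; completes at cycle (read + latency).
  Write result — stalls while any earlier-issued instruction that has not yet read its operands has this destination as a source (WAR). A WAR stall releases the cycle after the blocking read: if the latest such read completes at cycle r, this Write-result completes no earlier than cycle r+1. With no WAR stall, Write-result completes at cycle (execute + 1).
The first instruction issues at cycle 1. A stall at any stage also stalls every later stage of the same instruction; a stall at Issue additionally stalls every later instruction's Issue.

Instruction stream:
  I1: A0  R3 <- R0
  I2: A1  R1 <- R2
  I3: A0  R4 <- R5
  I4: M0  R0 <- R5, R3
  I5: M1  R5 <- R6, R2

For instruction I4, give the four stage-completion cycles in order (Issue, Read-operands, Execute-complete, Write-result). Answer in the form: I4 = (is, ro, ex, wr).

I4 = (6, 7, 12, 13)

[I1] 1/2/3/4
[I2] 2/3/5/6
[I3] 5/6/7/8  (struct: A0 busy until I1 writes@4)
[I4] 6/7/12/13
[I5] 7/8/13/14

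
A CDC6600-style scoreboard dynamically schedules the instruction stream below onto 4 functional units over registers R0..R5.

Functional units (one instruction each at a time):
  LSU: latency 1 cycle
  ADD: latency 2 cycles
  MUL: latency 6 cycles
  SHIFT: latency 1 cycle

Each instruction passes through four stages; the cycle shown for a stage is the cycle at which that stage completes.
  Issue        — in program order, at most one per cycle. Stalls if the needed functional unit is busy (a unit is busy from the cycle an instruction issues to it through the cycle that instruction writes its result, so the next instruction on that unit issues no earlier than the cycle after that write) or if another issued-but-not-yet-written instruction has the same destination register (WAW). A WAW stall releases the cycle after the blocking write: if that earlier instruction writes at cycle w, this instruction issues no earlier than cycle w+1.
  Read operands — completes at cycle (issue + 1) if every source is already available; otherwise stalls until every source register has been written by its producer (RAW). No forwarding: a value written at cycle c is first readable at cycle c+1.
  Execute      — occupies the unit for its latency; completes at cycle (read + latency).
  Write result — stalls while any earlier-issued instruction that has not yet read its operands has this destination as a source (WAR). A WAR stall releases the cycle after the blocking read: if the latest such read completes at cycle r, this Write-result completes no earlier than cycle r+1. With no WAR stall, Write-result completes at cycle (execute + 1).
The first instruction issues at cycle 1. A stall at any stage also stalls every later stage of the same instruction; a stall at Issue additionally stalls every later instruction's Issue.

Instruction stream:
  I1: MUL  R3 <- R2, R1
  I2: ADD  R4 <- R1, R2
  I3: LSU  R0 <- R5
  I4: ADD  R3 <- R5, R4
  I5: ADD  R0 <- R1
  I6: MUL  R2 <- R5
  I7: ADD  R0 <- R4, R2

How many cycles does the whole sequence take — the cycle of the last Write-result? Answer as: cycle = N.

t=1  I1 issues→MUL
t=2  I1 reads; I2 issues→ADD
t=3  I2 reads; I3 issues→LSU
t=4  I3 reads
t=5  I2 exec-done; I3 exec-done
t=6  I2 writes R4; I3 writes R0
t=8  I1 exec-done
t=9  I1 writes R3
t=10  I4 issues→ADD
t=11  I4 reads
t=13  I4 exec-done
t=14  I4 writes R3
t=15  I5 issues→ADD
t=16  I5 reads; I6 issues→MUL
t=17  I6 reads
t=18  I5 exec-done
t=19  I5 writes R0
t=20  I7 issues→ADD
t=23  I6 exec-done
t=24  I6 writes R2
t=25  I7 reads
t=27  I7 exec-done
t=28  I7 writes R0

cycle = 28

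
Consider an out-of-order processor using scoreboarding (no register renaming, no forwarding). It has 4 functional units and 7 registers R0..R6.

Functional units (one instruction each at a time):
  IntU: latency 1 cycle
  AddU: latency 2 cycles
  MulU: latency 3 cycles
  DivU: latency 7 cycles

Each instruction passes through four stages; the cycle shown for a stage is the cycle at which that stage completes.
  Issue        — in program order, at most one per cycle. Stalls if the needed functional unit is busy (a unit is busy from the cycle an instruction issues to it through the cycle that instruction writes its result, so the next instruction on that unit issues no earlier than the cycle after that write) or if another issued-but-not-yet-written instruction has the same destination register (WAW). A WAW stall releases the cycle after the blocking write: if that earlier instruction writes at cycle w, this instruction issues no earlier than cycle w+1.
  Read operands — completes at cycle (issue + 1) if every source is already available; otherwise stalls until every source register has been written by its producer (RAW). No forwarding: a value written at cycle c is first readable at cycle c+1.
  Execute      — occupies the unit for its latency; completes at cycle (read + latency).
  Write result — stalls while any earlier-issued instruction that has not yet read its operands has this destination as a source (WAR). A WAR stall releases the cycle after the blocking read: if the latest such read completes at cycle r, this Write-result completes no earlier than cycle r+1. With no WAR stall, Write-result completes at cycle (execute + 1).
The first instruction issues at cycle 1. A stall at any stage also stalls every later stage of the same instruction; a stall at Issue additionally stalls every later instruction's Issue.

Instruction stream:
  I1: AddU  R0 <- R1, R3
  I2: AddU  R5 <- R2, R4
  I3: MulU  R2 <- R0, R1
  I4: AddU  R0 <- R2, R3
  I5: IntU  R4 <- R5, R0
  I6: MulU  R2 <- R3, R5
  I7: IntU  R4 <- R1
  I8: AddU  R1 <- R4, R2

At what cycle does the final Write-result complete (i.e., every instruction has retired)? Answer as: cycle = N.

c1: I1 issues→AddU
c2: I1 reads
c4: I1 exec-done
c5: I1 writes R0
c6: I2 issues→AddU
c7: I2 reads · I3 issues→MulU
c8: I3 reads
c9: I2 exec-done
c10: I2 writes R5
c11: I3 exec-done · I4 issues→AddU
c12: I3 writes R2 · I5 issues→IntU
c13: I4 reads · I6 issues→MulU
c14: I6 reads
c15: I4 exec-done
c16: I4 writes R0
c17: I5 reads · I6 exec-done
c18: I5 exec-done · I6 writes R2
c19: I5 writes R4
c20: I7 issues→IntU
c21: I7 reads · I8 issues→AddU
c22: I7 exec-done
c23: I7 writes R4
c24: I8 reads
c26: I8 exec-done
c27: I8 writes R1

cycle = 27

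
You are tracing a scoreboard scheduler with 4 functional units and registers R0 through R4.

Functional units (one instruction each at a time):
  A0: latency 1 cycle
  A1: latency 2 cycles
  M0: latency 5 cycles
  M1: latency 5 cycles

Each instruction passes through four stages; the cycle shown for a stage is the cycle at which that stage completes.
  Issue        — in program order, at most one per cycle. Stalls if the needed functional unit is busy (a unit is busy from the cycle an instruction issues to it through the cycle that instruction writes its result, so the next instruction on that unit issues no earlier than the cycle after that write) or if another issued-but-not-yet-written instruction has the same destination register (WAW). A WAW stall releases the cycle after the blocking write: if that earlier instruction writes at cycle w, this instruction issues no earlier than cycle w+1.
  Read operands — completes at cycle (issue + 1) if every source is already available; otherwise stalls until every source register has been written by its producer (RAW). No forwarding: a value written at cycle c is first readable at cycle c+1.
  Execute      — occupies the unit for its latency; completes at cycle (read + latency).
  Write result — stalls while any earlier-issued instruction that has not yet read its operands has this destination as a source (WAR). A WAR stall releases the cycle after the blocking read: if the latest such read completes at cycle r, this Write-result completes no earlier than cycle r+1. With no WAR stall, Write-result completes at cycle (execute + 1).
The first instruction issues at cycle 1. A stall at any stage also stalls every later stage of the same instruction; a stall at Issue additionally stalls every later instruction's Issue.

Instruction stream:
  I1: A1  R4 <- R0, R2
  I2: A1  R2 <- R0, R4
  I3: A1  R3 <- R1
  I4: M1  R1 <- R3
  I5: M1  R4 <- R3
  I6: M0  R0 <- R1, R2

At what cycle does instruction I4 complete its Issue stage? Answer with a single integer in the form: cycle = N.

I1  is:1  ro:2  ex:4  wr:5
I2  is:6  ro:7  ex:9  wr:10  — struct: A1 busy until I1 writes@5
I3  is:11  ro:12  ex:14  wr:15  — struct: A1 busy until I2 writes@10
I4  is:12  ro:16  ex:21  wr:22  — RAW R3: wait I3 write@15
I5  is:23  ro:24  ex:29  wr:30  — struct: M1 busy until I4 writes@22
I6  is:24  ro:25  ex:30  wr:31

cycle = 12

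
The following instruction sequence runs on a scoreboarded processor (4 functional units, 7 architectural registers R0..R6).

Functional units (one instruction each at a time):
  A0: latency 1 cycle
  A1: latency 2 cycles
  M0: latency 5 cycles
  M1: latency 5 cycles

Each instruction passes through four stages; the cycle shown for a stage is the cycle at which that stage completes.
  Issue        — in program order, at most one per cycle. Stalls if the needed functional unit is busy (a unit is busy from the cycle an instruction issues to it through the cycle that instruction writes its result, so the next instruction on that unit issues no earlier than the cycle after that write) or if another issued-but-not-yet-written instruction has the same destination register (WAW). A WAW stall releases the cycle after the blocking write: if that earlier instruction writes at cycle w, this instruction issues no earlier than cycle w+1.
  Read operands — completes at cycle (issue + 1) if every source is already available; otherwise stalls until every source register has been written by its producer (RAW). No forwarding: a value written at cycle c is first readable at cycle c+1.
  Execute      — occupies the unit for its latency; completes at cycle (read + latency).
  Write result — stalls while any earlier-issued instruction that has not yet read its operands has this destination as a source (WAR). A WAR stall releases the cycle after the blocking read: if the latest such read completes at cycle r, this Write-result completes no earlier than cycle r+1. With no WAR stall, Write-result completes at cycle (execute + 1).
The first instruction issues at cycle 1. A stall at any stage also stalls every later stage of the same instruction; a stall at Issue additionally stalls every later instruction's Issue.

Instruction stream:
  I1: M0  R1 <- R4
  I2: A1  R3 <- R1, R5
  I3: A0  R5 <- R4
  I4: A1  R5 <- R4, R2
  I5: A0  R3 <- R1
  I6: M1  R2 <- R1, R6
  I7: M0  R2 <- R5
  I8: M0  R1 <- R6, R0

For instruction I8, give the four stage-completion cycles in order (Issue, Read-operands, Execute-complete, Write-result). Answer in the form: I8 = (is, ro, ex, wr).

I8 = (31, 32, 37, 38)

I1 -> (1, 2, 7, 8)
I2 -> (2, 9, 11, 12)  // RAW R1: wait I1 write@8
I3 -> (3, 4, 5, 10)  // WAR R5: wait I2 read@9
I4 -> (13, 14, 16, 17)  // struct: A1 busy until I2 writes@12
I5 -> (14, 15, 16, 17)
I6 -> (15, 16, 21, 22)
I7 -> (23, 24, 29, 30)  // WAW R2: wait I6 write@22
I8 -> (31, 32, 37, 38)  // struct: M0 busy until I7 writes@30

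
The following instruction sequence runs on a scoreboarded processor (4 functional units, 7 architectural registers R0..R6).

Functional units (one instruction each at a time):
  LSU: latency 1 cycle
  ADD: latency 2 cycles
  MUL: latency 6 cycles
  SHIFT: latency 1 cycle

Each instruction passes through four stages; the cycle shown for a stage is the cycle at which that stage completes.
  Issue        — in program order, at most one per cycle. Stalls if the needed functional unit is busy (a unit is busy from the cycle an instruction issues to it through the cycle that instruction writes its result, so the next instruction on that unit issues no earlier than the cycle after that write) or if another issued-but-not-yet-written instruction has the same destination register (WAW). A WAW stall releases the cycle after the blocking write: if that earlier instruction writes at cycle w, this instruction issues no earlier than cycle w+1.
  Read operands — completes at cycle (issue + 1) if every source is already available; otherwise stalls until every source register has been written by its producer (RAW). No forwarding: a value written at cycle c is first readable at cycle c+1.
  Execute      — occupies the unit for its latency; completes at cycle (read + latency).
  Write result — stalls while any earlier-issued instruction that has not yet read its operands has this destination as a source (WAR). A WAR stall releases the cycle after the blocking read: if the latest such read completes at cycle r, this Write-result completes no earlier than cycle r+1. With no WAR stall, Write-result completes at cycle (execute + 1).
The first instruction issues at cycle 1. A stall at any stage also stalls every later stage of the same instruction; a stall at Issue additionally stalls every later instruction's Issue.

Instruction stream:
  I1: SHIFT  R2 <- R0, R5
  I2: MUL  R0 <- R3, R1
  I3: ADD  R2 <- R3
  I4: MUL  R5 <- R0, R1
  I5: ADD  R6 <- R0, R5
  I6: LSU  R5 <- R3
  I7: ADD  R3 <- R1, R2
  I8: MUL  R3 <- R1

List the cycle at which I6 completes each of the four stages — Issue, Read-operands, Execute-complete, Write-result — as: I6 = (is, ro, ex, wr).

I1: IS=1 RO=2 EX=3 WR=4
I2: IS=2 RO=3 EX=9 WR=10
I3: IS=5 RO=6 EX=8 WR=9  [WAW R2: wait I1 write@4]
I4: IS=11 RO=12 EX=18 WR=19  [struct: MUL busy until I2 writes@10]
I5: IS=12 RO=20 EX=22 WR=23  [RAW R5: wait I4 write@19]
I6: IS=20 RO=21 EX=22 WR=23  [WAW R5: wait I4 write@19]
I7: IS=24 RO=25 EX=27 WR=28  [struct: ADD busy until I5 writes@23]
I8: IS=29 RO=30 EX=36 WR=37  [WAW R3: wait I7 write@28]

I6 = (20, 21, 22, 23)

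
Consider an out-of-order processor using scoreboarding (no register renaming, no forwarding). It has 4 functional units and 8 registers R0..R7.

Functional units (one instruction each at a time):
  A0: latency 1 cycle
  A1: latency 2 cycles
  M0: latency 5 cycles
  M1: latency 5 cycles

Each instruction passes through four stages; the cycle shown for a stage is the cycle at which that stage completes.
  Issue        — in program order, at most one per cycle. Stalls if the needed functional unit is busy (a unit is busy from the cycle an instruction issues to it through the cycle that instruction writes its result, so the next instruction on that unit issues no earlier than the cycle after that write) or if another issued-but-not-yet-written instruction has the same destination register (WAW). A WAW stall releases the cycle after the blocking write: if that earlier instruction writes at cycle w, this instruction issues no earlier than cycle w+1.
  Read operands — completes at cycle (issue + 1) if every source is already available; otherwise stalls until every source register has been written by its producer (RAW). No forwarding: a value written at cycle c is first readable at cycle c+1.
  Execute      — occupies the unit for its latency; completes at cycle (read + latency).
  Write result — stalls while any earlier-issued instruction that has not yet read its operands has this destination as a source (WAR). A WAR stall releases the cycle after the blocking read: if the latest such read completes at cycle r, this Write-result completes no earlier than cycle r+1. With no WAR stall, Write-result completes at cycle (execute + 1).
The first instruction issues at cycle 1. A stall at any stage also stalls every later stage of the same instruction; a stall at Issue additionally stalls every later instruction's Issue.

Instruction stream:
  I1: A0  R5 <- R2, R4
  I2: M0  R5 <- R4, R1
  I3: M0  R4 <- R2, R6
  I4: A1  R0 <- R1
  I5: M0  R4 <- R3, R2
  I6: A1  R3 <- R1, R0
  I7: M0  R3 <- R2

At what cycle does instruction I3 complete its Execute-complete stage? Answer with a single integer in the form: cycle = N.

cycle = 19

I1: IS=1 RO=2 EX=3 WR=4
I2: IS=5 RO=6 EX=11 WR=12  [WAW R5: wait I1 write@4]
I3: IS=13 RO=14 EX=19 WR=20  [struct: M0 busy until I2 writes@12]
I4: IS=14 RO=15 EX=17 WR=18
I5: IS=21 RO=22 EX=27 WR=28  [struct: M0 busy until I3 writes@20]
I6: IS=22 RO=23 EX=25 WR=26
I7: IS=29 RO=30 EX=35 WR=36  [struct: M0 busy until I5 writes@28]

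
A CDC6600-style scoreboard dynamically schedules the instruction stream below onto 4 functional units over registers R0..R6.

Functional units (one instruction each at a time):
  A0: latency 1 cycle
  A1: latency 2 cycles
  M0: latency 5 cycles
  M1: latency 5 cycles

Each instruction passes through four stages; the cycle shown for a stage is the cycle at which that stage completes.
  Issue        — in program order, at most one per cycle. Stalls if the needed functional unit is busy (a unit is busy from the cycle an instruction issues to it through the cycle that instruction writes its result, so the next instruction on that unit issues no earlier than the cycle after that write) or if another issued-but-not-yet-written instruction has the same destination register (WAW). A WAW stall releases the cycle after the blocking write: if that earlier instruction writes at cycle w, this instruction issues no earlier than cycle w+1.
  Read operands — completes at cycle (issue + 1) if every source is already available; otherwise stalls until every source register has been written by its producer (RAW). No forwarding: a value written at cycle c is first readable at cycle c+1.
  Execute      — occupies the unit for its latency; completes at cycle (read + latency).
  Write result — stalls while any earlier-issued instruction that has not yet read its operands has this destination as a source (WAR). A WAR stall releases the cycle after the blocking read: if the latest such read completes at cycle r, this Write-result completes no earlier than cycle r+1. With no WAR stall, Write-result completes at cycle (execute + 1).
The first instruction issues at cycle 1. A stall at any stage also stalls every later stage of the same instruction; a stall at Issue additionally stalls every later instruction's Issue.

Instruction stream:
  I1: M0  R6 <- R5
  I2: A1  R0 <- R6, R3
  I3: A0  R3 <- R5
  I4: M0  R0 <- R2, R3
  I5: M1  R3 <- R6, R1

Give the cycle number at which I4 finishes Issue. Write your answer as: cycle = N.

cycle = 13

cycle 1: I1 issues→M0
cycle 2: I1 reads; I2 issues→A1
cycle 3: I3 issues→A0
cycle 4: I3 reads
cycle 5: I3 exec-done
cycle 7: I1 exec-done
cycle 8: I1 writes R6
cycle 9: I2 reads
cycle 10: I3 writes R3
cycle 11: I2 exec-done
cycle 12: I2 writes R0
cycle 13: I4 issues→M0
cycle 14: I4 reads; I5 issues→M1
cycle 15: I5 reads
cycle 19: I4 exec-done
cycle 20: I4 writes R0; I5 exec-done
cycle 21: I5 writes R3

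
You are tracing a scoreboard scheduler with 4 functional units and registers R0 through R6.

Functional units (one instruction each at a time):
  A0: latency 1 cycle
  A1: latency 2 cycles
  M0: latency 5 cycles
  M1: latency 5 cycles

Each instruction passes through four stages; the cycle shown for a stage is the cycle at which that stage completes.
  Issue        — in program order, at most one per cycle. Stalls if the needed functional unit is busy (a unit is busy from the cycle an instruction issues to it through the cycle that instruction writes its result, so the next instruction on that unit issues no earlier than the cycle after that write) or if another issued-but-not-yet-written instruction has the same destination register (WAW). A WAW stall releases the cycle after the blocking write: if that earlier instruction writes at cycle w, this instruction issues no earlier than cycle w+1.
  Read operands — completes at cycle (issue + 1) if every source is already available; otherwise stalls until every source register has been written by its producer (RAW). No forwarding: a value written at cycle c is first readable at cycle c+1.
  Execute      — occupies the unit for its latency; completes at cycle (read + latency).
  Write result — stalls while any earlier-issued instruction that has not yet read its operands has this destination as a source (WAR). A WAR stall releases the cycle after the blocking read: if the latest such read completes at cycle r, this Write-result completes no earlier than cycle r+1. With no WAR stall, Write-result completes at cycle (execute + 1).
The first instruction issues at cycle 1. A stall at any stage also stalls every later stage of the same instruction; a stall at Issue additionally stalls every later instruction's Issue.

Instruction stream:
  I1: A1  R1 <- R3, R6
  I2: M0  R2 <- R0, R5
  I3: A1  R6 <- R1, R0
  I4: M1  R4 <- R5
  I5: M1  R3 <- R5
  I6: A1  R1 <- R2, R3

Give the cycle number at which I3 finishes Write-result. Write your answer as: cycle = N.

  I1 | 1 | 2 | 4 | 5
  I2 | 2 | 3 | 8 | 9
  I3 | 6 | 7 | 9 | 10   struct: A1 busy until I1 writes@5
  I4 | 7 | 8 | 13 | 14
  I5 | 15 | 16 | 21 | 22   struct: M1 busy until I4 writes@14
  I6 | 16 | 23 | 25 | 26   RAW R3: wait I5 write@22

cycle = 10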